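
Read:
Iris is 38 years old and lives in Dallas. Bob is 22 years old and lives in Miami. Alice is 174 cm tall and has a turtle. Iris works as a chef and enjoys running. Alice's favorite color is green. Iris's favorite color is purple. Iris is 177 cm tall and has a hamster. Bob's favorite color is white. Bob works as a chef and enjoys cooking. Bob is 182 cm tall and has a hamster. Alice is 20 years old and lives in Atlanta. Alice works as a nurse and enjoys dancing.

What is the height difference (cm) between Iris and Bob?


|177 - 182| = 5

5


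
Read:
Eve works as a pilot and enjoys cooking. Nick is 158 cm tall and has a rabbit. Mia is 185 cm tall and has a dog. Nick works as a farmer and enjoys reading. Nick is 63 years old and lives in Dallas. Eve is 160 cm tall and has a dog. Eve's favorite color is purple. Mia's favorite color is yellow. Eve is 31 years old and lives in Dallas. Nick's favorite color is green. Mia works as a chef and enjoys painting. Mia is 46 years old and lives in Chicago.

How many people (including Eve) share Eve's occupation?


Eve is a pilot. Count = 1

1


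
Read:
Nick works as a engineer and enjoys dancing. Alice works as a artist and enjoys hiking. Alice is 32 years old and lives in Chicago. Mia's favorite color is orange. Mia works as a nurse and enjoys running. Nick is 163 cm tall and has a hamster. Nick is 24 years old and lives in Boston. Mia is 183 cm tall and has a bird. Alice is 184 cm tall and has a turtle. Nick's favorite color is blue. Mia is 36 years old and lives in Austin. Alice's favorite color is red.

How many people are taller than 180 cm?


Taller than 180: 2

2


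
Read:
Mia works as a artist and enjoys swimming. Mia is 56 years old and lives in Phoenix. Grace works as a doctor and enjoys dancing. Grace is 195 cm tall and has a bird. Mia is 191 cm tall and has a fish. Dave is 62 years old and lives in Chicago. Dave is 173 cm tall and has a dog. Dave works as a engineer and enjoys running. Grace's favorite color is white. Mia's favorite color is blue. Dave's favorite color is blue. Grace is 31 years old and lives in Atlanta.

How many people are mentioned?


People: Grace, Mia, Dave. Count = 3

3


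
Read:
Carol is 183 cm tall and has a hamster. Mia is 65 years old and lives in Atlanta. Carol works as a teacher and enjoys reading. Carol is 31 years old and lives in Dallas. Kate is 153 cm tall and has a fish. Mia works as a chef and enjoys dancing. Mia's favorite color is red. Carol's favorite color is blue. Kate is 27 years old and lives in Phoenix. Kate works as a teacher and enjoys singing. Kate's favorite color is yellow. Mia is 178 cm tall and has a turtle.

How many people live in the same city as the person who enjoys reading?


Person with hobby reading is Carol, city Dallas. Count = 1

1


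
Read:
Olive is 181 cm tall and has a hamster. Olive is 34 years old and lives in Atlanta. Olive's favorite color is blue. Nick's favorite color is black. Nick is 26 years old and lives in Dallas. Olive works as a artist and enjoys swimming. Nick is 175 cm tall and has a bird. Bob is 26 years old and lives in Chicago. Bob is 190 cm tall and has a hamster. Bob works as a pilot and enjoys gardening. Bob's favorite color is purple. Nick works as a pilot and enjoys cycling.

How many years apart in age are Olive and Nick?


34 vs 26, diff = 8

8


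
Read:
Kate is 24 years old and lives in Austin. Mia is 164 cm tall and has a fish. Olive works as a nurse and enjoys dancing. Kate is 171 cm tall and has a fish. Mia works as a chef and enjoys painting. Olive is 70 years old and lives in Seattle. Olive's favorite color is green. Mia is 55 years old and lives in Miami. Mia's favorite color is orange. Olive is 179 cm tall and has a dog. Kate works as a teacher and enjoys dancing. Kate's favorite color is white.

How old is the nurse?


The nurse is Olive, age 70

70


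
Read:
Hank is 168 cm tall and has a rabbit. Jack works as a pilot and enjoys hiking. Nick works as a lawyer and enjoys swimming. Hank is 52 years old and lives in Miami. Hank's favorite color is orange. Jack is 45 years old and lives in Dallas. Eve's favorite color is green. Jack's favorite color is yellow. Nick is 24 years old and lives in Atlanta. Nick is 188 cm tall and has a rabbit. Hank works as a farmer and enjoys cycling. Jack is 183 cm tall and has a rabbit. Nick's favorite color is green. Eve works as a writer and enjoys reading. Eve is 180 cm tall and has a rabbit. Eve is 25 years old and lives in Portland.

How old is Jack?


Jack is 45 years old

45


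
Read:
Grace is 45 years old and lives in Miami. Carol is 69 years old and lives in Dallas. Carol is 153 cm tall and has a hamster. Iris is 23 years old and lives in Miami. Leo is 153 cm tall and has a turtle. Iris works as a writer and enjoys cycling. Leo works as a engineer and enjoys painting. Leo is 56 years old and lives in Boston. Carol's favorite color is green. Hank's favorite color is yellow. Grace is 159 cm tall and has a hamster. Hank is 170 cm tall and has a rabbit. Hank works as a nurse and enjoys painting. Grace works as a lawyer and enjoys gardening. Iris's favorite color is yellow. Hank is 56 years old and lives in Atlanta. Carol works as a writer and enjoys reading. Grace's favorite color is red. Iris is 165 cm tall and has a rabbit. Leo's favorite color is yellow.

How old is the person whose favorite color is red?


Person with favorite color=red is Grace, age 45

45


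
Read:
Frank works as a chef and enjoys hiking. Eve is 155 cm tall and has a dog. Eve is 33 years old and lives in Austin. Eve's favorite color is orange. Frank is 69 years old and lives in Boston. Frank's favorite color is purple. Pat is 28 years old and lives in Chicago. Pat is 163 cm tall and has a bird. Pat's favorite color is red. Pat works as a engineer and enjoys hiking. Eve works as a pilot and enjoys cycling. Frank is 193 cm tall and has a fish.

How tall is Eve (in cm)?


Eve is 155 cm tall

155


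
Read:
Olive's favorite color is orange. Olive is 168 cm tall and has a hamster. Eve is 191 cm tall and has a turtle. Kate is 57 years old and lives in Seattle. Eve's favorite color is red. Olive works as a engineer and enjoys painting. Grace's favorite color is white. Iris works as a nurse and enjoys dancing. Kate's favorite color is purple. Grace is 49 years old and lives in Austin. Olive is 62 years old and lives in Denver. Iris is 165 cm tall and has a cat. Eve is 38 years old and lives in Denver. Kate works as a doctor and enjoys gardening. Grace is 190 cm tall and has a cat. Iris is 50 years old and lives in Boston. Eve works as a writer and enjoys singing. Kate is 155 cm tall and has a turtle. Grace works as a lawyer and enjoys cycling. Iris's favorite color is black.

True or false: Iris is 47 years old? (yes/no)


Iris is actually 50. no

no


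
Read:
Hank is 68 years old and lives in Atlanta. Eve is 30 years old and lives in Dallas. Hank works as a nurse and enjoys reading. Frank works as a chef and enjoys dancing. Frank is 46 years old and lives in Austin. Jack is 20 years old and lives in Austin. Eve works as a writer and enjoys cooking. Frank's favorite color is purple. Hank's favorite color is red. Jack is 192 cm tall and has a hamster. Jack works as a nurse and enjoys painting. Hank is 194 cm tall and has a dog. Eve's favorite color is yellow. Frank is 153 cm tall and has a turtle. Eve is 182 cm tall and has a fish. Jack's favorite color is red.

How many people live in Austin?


Count in Austin: 2

2


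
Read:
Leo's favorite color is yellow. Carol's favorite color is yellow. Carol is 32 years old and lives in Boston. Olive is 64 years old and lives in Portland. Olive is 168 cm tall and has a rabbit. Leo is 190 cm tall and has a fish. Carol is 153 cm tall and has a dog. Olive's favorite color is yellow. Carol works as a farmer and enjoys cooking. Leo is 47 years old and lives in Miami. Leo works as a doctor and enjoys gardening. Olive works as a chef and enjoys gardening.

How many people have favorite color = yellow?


Count: 3

3


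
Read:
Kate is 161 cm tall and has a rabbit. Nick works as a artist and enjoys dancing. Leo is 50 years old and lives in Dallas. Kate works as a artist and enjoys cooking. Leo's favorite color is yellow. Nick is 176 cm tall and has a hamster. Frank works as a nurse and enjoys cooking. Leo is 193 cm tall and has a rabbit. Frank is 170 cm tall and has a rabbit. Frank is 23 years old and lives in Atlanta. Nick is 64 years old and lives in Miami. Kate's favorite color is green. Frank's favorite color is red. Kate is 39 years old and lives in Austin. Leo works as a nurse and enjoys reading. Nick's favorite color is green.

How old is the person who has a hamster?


Person with hamster is Nick, age 64

64


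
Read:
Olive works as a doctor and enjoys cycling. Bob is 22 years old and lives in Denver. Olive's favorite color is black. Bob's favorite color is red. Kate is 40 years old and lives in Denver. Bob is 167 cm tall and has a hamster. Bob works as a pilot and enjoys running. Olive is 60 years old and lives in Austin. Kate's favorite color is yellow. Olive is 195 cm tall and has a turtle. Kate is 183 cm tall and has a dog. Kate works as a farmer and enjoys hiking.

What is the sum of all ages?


40+22+60 = 122

122


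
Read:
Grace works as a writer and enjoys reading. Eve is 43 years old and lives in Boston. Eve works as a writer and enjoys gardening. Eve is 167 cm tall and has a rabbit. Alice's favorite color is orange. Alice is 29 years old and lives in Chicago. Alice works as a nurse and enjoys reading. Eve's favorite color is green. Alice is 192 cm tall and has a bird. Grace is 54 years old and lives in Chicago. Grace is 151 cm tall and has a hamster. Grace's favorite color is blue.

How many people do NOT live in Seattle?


Not in Seattle: 3

3


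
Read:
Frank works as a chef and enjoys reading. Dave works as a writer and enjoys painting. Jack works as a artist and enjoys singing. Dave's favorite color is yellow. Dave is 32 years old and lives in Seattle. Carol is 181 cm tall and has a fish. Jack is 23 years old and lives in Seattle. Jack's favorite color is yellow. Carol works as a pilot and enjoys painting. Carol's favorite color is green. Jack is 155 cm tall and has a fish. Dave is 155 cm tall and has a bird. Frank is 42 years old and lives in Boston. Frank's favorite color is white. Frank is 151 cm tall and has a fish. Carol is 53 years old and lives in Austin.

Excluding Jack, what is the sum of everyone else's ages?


Sum (excluding Jack): 127

127


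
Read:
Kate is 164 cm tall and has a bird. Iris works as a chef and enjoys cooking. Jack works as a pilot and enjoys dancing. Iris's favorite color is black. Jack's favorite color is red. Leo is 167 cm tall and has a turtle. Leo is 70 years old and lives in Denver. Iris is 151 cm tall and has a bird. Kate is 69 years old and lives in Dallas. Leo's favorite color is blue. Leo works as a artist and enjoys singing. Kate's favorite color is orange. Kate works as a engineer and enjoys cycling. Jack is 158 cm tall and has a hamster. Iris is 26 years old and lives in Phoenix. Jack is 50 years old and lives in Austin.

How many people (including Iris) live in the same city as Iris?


Iris lives in Phoenix. Count = 1

1


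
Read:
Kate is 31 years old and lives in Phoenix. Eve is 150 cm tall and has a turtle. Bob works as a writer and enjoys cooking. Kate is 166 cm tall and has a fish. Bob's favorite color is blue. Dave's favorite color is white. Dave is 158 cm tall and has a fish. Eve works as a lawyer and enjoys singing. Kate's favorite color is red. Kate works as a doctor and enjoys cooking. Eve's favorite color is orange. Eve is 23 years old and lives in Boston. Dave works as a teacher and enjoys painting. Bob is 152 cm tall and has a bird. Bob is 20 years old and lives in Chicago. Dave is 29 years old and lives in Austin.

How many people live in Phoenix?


Count in Phoenix: 1

1


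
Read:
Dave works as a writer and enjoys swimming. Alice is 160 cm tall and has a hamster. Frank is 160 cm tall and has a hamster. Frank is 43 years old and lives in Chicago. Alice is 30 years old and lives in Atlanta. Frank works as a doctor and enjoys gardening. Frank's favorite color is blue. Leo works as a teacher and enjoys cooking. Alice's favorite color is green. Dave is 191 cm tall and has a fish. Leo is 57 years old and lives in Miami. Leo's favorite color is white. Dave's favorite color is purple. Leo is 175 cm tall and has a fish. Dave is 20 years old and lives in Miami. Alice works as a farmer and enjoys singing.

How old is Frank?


Frank is 43 years old

43


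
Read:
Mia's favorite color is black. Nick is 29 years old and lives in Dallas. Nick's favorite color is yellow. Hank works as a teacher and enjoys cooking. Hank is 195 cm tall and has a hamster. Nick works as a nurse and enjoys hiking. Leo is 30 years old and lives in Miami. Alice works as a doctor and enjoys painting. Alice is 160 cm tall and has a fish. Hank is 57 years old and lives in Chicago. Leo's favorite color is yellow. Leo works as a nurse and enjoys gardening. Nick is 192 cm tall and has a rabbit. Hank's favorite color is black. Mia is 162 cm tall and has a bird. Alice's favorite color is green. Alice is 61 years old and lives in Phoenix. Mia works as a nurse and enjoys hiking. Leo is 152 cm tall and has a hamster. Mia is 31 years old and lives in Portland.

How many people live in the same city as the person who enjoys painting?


Person with hobby painting is Alice, city Phoenix. Count = 1

1


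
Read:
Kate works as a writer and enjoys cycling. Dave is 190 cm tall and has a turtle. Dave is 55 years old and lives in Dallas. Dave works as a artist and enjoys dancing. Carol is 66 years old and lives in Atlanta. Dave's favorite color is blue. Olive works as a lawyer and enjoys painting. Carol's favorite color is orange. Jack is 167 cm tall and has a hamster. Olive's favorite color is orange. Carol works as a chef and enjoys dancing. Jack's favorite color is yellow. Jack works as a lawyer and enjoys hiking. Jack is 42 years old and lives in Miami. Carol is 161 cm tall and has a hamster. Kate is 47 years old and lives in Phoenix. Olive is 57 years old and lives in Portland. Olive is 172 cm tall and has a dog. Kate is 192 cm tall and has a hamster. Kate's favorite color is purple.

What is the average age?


Sum=267, n=5, avg=53.4

53.4


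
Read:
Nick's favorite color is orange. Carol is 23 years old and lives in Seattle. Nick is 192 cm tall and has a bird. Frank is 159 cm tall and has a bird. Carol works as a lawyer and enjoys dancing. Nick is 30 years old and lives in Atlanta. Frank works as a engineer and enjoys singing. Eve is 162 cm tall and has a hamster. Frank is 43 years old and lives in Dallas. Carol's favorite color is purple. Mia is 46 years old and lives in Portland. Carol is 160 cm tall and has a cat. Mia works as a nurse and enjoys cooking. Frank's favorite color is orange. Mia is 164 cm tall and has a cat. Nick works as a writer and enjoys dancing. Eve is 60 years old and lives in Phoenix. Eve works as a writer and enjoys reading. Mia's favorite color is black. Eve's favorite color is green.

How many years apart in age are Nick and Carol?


30 vs 23, diff = 7

7


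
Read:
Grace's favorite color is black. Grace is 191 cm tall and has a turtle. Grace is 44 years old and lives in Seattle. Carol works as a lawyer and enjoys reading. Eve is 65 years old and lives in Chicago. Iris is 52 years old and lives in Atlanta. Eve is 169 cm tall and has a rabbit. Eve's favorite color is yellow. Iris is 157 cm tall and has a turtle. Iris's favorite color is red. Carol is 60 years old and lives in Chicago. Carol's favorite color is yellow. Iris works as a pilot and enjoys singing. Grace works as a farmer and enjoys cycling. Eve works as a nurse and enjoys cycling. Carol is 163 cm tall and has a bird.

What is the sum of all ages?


52+60+65+44 = 221

221


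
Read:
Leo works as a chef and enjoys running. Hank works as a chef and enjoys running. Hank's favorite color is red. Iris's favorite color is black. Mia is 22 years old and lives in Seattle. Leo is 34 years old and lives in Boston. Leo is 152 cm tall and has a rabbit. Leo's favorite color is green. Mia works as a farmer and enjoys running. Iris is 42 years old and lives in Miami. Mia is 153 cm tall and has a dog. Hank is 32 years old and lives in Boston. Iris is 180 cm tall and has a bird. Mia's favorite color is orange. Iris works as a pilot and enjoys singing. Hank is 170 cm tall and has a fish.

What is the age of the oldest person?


Oldest: Iris at 42

42


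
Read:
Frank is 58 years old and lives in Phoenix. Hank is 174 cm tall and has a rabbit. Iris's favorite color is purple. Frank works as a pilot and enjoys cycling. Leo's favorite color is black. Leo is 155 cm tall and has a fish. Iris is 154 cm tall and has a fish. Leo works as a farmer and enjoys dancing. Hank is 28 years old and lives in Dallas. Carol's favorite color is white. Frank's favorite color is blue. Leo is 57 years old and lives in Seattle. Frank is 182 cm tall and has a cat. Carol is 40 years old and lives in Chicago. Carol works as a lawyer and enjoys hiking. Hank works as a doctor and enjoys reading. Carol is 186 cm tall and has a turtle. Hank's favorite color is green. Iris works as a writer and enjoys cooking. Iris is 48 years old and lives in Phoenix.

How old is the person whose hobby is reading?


Person with hobby=reading is Hank, age 28

28


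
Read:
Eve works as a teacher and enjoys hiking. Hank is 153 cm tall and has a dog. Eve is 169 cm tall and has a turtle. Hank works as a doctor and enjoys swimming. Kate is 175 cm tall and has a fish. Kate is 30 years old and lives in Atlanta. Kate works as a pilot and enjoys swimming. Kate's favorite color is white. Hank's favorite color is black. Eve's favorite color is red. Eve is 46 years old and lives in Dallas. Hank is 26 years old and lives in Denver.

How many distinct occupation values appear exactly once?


Unique occupation values: 3

3


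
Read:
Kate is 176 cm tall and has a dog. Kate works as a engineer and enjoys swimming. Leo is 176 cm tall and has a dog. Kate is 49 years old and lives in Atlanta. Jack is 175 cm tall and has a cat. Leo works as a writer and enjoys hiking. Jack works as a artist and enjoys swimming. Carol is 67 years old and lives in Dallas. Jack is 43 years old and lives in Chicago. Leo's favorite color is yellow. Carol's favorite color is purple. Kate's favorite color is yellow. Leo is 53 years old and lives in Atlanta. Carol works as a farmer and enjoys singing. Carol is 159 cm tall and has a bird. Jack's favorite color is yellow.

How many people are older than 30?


Filter: 4

4


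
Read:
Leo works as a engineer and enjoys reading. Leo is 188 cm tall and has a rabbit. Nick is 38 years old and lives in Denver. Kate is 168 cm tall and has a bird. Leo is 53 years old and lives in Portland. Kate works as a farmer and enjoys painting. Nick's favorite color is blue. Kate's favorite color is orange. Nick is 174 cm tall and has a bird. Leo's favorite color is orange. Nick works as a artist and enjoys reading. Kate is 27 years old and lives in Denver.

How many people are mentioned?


People: Kate, Nick, Leo. Count = 3

3


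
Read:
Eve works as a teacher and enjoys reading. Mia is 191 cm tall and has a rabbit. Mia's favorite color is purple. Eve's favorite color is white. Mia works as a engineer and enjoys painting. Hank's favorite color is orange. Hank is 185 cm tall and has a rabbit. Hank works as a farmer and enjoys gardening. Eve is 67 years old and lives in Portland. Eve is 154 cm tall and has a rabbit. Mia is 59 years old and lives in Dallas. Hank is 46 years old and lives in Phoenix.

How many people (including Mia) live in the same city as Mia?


Mia lives in Dallas. Count = 1

1


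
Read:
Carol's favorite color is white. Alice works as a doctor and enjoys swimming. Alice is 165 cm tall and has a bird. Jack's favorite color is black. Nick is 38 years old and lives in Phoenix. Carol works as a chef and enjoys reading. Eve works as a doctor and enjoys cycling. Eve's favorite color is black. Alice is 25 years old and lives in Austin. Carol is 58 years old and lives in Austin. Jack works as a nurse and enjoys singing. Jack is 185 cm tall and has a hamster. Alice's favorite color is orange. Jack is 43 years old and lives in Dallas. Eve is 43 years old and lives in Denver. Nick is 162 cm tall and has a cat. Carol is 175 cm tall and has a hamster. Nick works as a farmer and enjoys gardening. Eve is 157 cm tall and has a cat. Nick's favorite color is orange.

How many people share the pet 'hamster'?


Count: 2

2


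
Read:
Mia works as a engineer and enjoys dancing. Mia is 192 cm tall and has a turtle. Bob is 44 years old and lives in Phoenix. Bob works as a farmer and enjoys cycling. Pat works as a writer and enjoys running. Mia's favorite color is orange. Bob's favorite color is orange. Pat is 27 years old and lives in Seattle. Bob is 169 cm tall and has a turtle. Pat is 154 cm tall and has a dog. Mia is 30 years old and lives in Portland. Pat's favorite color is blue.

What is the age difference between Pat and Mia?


|27 - 30| = 3

3


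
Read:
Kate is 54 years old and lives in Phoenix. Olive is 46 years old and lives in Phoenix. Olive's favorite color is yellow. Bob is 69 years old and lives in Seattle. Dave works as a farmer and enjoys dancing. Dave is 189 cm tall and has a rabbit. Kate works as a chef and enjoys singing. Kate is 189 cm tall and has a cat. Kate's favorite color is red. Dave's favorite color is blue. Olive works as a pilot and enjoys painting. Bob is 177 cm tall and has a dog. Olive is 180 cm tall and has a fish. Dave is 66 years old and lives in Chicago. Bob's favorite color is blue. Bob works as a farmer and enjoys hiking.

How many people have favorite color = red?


Count: 1

1


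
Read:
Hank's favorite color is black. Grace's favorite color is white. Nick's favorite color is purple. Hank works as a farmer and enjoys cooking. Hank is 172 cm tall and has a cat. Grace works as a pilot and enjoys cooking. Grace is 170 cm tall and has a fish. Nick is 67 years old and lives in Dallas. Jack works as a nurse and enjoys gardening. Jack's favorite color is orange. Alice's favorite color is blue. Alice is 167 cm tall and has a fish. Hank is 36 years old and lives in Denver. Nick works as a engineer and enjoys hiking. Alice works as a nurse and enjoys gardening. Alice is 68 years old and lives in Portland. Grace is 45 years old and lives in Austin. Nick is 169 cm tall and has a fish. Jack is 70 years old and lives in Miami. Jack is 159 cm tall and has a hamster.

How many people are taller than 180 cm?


Taller than 180: 0

0


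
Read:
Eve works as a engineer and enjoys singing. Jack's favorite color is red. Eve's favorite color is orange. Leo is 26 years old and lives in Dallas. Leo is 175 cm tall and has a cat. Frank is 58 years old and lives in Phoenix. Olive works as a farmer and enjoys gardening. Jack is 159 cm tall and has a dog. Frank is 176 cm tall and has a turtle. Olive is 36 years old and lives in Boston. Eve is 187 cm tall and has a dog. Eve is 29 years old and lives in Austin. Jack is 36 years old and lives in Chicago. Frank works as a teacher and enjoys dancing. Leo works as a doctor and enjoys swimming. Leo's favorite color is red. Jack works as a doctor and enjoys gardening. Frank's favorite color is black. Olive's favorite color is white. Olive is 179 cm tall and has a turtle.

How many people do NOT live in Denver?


Not in Denver: 5

5


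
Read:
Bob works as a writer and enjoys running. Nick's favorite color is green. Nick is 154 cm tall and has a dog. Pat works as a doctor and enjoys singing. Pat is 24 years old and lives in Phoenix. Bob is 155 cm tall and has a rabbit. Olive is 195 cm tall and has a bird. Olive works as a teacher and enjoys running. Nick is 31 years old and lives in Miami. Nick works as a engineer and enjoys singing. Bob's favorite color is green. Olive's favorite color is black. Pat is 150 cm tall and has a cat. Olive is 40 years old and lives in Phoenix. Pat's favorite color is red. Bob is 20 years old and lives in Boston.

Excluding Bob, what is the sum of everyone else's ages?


Sum (excluding Bob): 95

95


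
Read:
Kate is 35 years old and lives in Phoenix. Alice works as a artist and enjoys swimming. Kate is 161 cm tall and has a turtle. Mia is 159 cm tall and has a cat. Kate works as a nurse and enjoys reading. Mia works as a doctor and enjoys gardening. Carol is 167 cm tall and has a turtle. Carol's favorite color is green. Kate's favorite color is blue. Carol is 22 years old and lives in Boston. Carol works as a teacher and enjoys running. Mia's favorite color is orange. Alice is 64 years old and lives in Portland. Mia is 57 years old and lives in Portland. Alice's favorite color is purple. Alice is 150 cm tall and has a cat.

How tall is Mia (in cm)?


Mia is 159 cm tall

159


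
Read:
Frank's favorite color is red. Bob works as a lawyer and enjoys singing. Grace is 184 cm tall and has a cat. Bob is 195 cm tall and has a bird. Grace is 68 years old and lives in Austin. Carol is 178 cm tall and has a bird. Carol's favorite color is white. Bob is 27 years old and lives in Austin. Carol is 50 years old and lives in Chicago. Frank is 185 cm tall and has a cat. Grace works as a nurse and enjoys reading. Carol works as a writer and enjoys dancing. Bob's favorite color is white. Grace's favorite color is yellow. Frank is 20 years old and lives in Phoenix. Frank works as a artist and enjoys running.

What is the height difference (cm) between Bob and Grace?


|195 - 184| = 11

11


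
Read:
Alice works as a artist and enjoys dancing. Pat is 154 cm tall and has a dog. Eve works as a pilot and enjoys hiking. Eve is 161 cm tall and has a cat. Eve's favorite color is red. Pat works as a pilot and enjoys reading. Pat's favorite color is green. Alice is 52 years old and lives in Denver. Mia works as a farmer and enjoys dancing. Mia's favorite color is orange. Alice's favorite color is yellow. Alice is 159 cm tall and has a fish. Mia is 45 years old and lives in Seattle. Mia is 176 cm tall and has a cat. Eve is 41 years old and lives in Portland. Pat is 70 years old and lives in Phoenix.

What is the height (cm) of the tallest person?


Tallest: Mia at 176 cm

176


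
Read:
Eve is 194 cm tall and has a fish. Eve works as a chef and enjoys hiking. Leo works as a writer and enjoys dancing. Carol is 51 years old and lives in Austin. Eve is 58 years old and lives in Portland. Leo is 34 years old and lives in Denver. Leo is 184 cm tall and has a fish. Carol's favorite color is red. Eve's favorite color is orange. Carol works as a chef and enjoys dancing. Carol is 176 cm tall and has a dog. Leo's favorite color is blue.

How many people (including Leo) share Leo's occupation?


Leo is a writer. Count = 1

1


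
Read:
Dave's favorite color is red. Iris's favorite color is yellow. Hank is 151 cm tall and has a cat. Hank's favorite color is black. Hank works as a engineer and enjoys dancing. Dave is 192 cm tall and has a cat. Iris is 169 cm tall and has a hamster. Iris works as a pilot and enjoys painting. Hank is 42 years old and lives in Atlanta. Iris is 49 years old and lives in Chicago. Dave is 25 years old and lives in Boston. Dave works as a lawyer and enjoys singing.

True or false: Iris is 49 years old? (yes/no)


Iris is actually 49. yes

yes


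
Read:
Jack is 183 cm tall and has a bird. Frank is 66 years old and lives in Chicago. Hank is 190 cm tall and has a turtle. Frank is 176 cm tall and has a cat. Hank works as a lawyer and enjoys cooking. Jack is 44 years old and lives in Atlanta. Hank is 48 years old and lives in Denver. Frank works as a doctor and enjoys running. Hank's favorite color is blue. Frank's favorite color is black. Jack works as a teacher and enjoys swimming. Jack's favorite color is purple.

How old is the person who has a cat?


Person with cat is Frank, age 66

66


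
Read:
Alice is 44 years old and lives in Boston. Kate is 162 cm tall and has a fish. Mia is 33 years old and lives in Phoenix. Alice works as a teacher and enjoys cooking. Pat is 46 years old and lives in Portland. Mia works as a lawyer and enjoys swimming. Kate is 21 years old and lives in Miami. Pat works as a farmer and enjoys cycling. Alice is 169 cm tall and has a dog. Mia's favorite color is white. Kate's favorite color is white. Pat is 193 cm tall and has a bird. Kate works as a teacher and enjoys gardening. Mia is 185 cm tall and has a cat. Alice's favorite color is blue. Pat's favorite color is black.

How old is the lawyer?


The lawyer is Mia, age 33

33


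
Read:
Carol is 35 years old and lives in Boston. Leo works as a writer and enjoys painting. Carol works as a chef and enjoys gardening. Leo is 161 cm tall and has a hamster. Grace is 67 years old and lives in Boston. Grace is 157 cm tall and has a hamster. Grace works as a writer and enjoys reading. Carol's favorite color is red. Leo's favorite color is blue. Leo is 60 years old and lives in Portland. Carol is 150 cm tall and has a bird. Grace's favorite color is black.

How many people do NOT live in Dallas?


Not in Dallas: 3

3


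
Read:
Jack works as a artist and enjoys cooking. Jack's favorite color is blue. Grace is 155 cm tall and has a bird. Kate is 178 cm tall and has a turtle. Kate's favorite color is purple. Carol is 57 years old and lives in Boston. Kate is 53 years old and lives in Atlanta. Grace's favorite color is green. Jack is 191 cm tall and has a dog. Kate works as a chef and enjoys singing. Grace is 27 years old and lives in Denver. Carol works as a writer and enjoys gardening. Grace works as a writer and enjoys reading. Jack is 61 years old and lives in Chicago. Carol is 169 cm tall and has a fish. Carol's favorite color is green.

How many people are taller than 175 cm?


Taller than 175: 2

2


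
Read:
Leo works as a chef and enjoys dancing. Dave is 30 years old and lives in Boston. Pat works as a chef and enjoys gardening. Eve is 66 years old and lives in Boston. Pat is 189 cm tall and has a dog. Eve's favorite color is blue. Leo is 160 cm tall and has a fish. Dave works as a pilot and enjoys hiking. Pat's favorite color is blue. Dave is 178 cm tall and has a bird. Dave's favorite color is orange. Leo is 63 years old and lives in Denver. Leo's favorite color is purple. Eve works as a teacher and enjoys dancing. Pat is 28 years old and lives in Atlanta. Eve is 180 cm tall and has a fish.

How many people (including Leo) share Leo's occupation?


Leo is a chef. Count = 2

2


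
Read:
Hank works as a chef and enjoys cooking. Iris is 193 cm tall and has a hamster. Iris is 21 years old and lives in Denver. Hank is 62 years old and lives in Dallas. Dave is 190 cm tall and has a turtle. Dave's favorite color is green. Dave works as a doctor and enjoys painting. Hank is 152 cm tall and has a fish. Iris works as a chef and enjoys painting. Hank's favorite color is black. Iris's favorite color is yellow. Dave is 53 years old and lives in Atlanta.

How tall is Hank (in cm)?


Hank is 152 cm tall

152


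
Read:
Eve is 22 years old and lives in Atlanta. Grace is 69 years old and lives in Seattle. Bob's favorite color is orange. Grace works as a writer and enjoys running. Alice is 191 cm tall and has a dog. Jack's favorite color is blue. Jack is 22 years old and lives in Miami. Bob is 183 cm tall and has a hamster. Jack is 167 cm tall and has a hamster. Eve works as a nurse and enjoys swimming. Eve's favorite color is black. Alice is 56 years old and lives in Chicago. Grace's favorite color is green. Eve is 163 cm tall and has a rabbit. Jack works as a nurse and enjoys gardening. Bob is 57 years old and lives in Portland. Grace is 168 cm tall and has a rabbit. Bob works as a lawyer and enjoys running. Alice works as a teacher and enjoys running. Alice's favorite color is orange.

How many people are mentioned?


People: Grace, Jack, Alice, Bob, Eve. Count = 5

5


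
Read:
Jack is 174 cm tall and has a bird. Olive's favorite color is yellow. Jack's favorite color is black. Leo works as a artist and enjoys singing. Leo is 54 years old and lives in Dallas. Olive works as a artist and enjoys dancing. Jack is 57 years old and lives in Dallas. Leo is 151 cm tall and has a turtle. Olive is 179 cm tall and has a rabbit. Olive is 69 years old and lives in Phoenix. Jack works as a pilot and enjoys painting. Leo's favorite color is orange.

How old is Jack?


Jack is 57 years old

57


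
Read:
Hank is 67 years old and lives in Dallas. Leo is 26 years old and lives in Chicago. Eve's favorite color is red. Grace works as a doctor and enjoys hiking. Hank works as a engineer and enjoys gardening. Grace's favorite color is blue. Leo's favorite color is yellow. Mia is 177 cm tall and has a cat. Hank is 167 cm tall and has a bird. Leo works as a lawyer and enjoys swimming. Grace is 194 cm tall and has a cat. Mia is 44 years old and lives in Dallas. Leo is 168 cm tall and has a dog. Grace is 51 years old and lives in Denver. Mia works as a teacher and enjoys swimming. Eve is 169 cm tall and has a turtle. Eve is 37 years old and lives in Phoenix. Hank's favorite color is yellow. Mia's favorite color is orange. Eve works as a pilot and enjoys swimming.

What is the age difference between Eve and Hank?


|37 - 67| = 30

30


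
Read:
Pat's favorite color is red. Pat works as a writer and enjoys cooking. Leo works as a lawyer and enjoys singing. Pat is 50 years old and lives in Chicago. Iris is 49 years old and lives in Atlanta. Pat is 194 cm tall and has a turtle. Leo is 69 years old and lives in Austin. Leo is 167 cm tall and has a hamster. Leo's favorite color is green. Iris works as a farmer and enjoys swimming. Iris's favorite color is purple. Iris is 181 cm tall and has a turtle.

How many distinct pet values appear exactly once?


Unique pet values: 1

1


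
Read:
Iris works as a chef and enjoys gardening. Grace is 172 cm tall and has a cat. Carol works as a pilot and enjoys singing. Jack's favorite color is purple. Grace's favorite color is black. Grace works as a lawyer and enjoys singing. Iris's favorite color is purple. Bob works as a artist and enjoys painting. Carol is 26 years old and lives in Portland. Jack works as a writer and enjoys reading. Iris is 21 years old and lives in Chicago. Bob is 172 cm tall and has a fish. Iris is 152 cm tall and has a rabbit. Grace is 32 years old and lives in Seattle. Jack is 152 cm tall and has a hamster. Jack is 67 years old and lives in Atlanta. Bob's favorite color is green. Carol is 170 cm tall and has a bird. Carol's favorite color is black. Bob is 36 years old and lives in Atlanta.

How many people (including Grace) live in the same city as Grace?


Grace lives in Seattle. Count = 1

1


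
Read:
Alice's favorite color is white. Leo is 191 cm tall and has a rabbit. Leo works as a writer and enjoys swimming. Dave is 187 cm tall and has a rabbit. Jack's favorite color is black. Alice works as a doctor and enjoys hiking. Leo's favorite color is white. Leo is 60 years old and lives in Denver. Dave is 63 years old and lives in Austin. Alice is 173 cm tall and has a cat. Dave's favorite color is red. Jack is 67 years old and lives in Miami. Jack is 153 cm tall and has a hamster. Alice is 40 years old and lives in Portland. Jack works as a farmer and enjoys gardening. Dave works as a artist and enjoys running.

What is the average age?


Sum=230, n=4, avg=57.5

57.5


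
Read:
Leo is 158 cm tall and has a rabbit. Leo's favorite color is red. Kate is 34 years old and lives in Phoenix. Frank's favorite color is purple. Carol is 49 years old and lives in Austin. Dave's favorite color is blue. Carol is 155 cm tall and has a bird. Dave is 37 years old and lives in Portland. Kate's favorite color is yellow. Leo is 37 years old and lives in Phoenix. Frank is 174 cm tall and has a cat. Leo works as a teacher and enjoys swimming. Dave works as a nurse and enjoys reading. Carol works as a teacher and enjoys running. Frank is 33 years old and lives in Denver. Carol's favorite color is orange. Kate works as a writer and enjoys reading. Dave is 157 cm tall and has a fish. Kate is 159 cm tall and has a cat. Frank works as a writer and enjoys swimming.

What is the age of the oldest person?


Oldest: Carol at 49

49


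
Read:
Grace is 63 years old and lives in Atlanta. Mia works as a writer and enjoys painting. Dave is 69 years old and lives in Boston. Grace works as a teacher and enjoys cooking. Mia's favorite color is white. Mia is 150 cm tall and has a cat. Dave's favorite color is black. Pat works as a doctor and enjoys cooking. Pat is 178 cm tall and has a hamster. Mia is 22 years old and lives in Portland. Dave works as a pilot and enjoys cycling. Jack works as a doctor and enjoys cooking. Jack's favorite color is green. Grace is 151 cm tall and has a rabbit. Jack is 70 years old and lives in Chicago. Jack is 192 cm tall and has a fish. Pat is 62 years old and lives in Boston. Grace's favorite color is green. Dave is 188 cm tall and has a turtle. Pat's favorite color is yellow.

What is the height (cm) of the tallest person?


Tallest: Jack at 192 cm

192


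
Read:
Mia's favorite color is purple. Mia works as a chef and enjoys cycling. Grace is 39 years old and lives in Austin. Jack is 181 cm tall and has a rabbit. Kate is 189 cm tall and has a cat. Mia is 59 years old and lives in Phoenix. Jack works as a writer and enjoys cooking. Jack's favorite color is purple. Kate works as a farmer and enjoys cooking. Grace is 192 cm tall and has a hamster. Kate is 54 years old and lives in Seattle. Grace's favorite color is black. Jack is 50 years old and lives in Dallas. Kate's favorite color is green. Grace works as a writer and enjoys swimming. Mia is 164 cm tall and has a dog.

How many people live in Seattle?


Count in Seattle: 1

1


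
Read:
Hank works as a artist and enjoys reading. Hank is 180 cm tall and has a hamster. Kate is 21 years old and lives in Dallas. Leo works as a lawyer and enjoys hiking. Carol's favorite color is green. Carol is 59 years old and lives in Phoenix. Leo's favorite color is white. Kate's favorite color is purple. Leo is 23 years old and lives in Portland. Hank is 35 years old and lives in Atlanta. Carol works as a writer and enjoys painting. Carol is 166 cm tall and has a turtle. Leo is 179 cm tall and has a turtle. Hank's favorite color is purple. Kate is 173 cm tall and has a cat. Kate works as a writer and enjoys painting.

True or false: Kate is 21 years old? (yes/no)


Kate is actually 21. yes

yes


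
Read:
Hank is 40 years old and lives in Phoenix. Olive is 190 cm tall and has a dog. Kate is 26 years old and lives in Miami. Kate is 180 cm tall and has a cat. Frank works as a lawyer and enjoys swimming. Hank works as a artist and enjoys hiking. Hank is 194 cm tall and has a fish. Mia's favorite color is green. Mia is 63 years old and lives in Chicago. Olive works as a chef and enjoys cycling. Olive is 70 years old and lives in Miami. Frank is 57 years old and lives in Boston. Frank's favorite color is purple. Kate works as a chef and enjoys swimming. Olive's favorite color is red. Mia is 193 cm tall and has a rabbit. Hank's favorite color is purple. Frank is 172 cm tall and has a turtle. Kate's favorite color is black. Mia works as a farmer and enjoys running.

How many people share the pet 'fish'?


Count: 1

1


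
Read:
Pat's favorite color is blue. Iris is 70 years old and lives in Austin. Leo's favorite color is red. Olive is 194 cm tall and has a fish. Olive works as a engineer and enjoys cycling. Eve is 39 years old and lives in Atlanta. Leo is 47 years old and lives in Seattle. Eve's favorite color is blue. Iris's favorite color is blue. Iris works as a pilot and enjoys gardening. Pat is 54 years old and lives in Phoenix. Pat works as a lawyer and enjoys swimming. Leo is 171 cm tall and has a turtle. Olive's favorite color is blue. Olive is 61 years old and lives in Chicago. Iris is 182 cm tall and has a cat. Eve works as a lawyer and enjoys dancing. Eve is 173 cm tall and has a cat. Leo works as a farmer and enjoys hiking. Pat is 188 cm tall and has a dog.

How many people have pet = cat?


Count: 2

2
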